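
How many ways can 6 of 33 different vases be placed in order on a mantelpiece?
P(33,6) = 33!/(33-6)! = 797448960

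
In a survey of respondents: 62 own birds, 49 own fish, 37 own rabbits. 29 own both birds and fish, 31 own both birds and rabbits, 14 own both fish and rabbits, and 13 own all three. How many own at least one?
|A∪B∪C| = 62+49+37-29-31-14+13 = 87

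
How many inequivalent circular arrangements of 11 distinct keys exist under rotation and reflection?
(11-1)!/2 = 3628800/2 = 1814400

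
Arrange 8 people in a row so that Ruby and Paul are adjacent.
Treat as block: (8-1)! × 2! = 5040 × 2 = 10080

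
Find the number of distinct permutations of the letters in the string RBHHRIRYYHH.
11! / (3! × 1! × 4! × 2! × 1!) = 138600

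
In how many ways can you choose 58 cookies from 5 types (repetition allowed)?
C(58+5-1, 5-1) = C(62, 4) = 557845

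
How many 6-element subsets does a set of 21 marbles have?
C(21,6) = 21!/(6!×15!) = 54264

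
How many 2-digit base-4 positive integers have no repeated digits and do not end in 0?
Last digit: 3 nonzero choices. First digit: 2 (nonzero, ≠last). Middle 0: P(2,0) = 1. Total = 6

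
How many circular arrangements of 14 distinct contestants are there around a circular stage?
Circular: fix one position, arrange the rest. (14-1)! = 6227020800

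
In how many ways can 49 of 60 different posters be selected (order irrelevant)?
C(60,49) = 60!/(49!×11!) = 342700125300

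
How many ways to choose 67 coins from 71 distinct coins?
C(71,67) = 71!/(67!×4!) = 971635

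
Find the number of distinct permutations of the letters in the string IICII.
5! / (4! × 1!) = 5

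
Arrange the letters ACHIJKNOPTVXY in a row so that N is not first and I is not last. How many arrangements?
By inclusion-exclusion: 13! - 2×(13-1)! + (13-2)! = 6227020800 - 958003200 + 39916800 = 5308934400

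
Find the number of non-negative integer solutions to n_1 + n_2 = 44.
C(44+2-1, 2-1) = C(45, 1) = 45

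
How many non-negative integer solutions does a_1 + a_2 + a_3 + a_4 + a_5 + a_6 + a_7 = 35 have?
C(35+7-1, 7-1) = C(41, 6) = 4496388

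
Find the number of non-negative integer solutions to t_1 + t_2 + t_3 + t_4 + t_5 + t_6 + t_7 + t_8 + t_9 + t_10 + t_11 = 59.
C(59+11-1, 11-1) = C(69, 10) = 340032449328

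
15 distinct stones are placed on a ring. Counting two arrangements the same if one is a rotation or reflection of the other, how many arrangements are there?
(15-1)!/2 = 87178291200/2 = 43589145600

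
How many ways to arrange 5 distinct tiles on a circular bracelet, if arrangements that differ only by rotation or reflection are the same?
(5-1)!/2 = 24/2 = 12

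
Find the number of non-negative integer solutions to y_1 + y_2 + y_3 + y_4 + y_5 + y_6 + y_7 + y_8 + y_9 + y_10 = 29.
C(29+10-1, 10-1) = C(38, 9) = 163011640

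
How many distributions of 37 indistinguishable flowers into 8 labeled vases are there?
C(37+8-1, 8-1) = C(44, 7) = 38320568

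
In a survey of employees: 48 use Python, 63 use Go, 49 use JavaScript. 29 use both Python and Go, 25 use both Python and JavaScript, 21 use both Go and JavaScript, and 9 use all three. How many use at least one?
|A∪B∪C| = 48+63+49-29-25-21+9 = 94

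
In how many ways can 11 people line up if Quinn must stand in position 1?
Fix one position: (11-1)! = 3628800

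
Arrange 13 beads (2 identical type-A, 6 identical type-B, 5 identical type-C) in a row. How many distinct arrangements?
13! / (2! × 6! × 5!) = 36036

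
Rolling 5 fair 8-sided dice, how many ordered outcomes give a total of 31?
Coefficient of x^31 in (x + x² + ... + x^8)^5. By inclusion-exclusion on dice exceeding 8: Σ_j (-1)^j C(5,j)·C(31-1-8j, 4) = C(5,0)·C(30,4) - C(5,1)·C(22,4) + C(5,2)·C(14,4) - C(5,3)·C(6,4) = 1·27405 - 5·7315 + 10·1001 - 10·15 = 690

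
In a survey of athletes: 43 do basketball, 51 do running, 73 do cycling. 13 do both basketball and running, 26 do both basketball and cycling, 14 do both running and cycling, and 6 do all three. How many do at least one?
|A∪B∪C| = 43+51+73-13-26-14+6 = 120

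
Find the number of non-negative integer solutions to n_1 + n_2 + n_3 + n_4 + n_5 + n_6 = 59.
C(59+6-1, 6-1) = C(64, 5) = 7624512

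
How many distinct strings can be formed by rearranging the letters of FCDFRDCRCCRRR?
13! / (2! × 4! × 5! × 2!) = 540540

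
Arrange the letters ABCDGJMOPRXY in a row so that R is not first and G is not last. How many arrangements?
By inclusion-exclusion: 12! - 2×(12-1)! + (12-2)! = 479001600 - 79833600 + 3628800 = 402796800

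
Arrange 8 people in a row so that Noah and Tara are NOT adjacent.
Total - adjacent = 8! - (8-1)!×2 = 40320 - 10080 = 30240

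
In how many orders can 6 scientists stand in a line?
6! = 720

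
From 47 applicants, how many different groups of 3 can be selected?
C(47,3) = 47!/(3!×44!) = 16215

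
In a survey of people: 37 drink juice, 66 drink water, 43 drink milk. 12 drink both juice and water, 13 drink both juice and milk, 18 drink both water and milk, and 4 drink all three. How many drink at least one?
|A∪B∪C| = 37+66+43-12-13-18+4 = 107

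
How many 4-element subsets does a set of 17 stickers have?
C(17,4) = 17!/(4!×13!) = 2380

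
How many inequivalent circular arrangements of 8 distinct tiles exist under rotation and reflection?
(8-1)!/2 = 5040/2 = 2520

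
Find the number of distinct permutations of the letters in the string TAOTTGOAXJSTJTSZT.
17! / (1! × 1! × 2! × 2! × 1! × 2! × 6! × 2!) = 30875644800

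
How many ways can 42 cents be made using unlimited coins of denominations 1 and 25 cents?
Coefficient of x^42 in 1/(1-x^1) · 1/(1-x^25). Use j coins of 25 for j = 0..⌊42/25⌋ = 1, the rest in 1s: 1 + 1 = 2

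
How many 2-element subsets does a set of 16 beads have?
C(16,2) = 16!/(2!×14!) = 120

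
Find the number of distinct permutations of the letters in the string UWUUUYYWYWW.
11! / (4! × 4! × 3!) = 11550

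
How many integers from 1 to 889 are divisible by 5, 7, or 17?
⌊889/5⌋+⌊889/7⌋+⌊889/17⌋ - ⌊889/35⌋-⌊889/85⌋-⌊889/119⌋ + ⌊889/595⌋ = 177+127+52 - 25-10-7 + 1 = 315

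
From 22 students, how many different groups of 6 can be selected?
C(22,6) = 22!/(6!×16!) = 74613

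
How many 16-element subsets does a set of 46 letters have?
C(46,16) = 46!/(16!×30!) = 991493848554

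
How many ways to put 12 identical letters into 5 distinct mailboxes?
C(12+5-1, 5-1) = C(16, 4) = 1820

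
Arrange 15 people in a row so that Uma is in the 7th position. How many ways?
Fix one position: (15-1)! = 87178291200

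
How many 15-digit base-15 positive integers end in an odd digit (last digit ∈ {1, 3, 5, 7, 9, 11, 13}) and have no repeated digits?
Last∈{1,3,5,7,9,11,13}. Last=0: 0. Last nonzero: 7×13×P(13,13) = 566658892800. Total = 566658892800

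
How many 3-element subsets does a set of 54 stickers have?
C(54,3) = 54!/(3!×51!) = 24804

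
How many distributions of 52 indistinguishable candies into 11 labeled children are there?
C(52+11-1, 11-1) = C(62, 10) = 107518933731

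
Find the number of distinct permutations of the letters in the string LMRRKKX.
7! / (2! × 1! × 1! × 2! × 1!) = 1260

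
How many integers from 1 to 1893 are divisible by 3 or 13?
⌊1893/3⌋ + ⌊1893/13⌋ - ⌊1893/39⌋ = 631 + 145 - 48 = 728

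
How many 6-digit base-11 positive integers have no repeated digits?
First digit: 10 choices (nonzero). Then descending: 10 × 10 × 9 × 8 × 7 × 6 = 302400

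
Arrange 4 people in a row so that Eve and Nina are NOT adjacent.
Total - adjacent = 4! - (4-1)!×2 = 24 - 12 = 12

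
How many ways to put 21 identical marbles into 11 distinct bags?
C(21+11-1, 11-1) = C(31, 10) = 44352165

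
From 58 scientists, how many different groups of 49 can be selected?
C(58,49) = 58!/(49!×9!) = 10648873950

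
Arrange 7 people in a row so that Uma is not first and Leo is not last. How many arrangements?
By inclusion-exclusion: 7! - 2×(7-1)! + (7-2)! = 5040 - 1440 + 120 = 3720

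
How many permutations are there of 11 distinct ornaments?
11! = 39916800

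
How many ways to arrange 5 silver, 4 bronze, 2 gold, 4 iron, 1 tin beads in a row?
16! / (5! × 4! × 2! × 4! × 1!) = 151351200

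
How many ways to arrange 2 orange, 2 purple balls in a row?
4! / (2! × 2!) = 6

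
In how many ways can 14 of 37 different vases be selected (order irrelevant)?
C(37,14) = 37!/(14!×23!) = 6107086800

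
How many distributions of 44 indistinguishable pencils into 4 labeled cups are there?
C(44+4-1, 4-1) = C(47, 3) = 16215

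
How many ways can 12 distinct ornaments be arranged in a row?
12! = 479001600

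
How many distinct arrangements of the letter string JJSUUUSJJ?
9! / (3! × 2! × 4!) = 1260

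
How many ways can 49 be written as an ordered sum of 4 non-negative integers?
C(49+4-1, 4-1) = C(52, 3) = 22100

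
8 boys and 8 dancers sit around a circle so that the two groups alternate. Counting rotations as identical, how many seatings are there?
Fix one of the boys: (8-1)! ways for the remaining boys, × 8! ways for the dancers = 5040 × 40320 = 203212800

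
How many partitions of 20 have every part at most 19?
Let r_j(i) = number of partitions of i into parts ≤ j, for i = 0..20. r_1(i) = 1 for all i; r_j(i) = r_{j-1}(i) + r_j(i-j). Rows j = 2..19: ≤2: 1 1 2 2 3 3 4 4 5 5 6 6 7 7 8 8 9 9 10 10 11; ≤3: 1 1 2 3 4 5 7 8 10 12 14 16 19 21 24 27 30 33 37 40 44; ≤4: 1 1 2 3 5 6 9 11 15 18 23 27 34 39 47 54 64 72 84 94 108; ≤5: 1 1 2 3 5 7 10 13 18 23 30 37 47 57 70 84 101 119 141 164 192; ≤6: 1 1 2 3 5 7 11 14 20 26 35 44 58 71 90 110 136 163 199 235 282; ≤7: 1 1 2 3 5 7 11 15 21 28 38 49 65 82 105 131 164 201 248 300 364; ≤8: 1 1 2 3 5 7 11 15 22 29 40 52 70 89 116 146 186 230 288 352 434; ≤9: 1 1 2 3 5 7 11 15 22 30 41 54 73 94 123 157 201 252 318 393 488; ≤10: 1 1 2 3 5 7 11 15 22 30 42 55 75 97 128 164 212 267 340 423 530; ≤11: 1 1 2 3 5 7 11 15 22 30 42 56 76 99 131 169 219 278 355 445 560; ≤12: 1 1 2 3 5 7 11 15 22 30 42 56 77 100 133 172 224 285 366 460 582; ≤13: 1 1 2 3 5 7 11 15 22 30 42 56 77 101 134 174 227 290 373 471 597; ≤14: 1 1 2 3 5 7 11 15 22 30 42 56 77 101 135 175 229 293 378 478 608; ≤15: 1 1 2 3 5 7 11 15 22 30 42 56 77 101 135 176 230 295 381 483 615; ≤16: 1 1 2 3 5 7 11 15 22 30 42 56 77 101 135 176 231 296 383 486 620; ≤17: 1 1 2 3 5 7 11 15 22 30 42 56 77 101 135 176 231 297 384 488 623; ≤18: 1 1 2 3 5 7 11 15 22 30 42 56 77 101 135 176 231 297 385 489 625; ≤19: 1 1 2 3 5 7 11 15 22 30 42 56 77 101 135 176 231 297 385 490 626. r_19(20) = 626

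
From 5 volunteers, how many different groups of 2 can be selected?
C(5,2) = 5!/(2!×3!) = 10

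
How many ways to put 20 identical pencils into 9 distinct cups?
C(20+9-1, 9-1) = C(28, 8) = 3108105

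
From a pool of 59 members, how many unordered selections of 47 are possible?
C(59,47) = 59!/(47!×12!) = 1119487075980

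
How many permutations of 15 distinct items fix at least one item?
Complement of the derangements. !15 = Σ_{j=0}^{15} (-1)^j·15!/j! = 1307674368000 - 1307674368000 + 653837184000 - 217945728000 + 54486432000 - 10897286400 + 1816214400 - 259459200 + 32432400 - 3603600 + 360360 - 32760 + 2730 - 210 + 15 - 1 = 481066515734. 15! - !15 = 1307674368000 - 481066515734 = 826607852266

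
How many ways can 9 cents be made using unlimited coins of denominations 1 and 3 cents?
Coefficient of x^9 in 1/(1-x^1) · 1/(1-x^3). Use j coins of 3 for j = 0..⌊9/3⌋ = 3, the rest in 1s: 3 + 1 = 4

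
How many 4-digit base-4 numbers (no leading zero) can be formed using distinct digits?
First digit: 3 choices (nonzero). Then descending: 3 × 3 × 2 × 1 = 18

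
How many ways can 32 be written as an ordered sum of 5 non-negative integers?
C(32+5-1, 5-1) = C(36, 4) = 58905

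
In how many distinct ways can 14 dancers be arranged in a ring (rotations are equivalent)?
Circular: fix one position, arrange the rest. (14-1)! = 6227020800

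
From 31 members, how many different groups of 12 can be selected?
C(31,12) = 31!/(12!×19!) = 141120525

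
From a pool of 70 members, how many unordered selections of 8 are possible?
C(70,8) = 70!/(8!×62!) = 9440350920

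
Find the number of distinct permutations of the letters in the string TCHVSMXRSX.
10! / (1! × 1! × 1! × 1! × 2! × 1! × 1! × 2!) = 907200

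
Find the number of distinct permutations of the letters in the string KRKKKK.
6! / (5! × 1!) = 6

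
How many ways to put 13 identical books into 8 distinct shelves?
C(13+8-1, 8-1) = C(20, 7) = 77520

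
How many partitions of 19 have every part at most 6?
Let r_j(i) = number of partitions of i into parts ≤ j, for i = 0..19. r_1(i) = 1 for all i; r_j(i) = r_{j-1}(i) + r_j(i-j). Rows j = 2..6: ≤2: 1 1 2 2 3 3 4 4 5 5 6 6 7 7 8 8 9 9 10 10; ≤3: 1 1 2 3 4 5 7 8 10 12 14 16 19 21 24 27 30 33 37 40; ≤4: 1 1 2 3 5 6 9 11 15 18 23 27 34 39 47 54 64 72 84 94; ≤5: 1 1 2 3 5 7 10 13 18 23 30 37 47 57 70 84 101 119 141 164; ≤6: 1 1 2 3 5 7 11 14 20 26 35 44 58 71 90 110 136 163 199 235. r_6(19) = 235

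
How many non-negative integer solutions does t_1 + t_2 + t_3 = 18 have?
C(18+3-1, 3-1) = C(20, 2) = 190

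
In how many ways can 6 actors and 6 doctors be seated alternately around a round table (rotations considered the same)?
Fix one of the actors: (6-1)! ways for the remaining actors, × 6! ways for the doctors = 120 × 720 = 86400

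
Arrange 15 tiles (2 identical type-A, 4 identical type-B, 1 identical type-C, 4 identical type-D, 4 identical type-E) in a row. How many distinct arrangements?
15! / (2! × 4! × 1! × 4! × 4!) = 47297250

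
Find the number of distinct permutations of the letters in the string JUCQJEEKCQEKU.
13! / (3! × 2! × 2! × 2! × 2! × 2!) = 32432400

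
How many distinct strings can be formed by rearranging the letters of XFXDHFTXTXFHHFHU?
16! / (4! × 2! × 1! × 4! × 4! × 1!) = 756756000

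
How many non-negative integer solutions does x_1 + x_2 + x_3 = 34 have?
C(34+3-1, 3-1) = C(36, 2) = 630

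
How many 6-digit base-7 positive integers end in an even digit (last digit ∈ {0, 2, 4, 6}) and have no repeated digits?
Last∈{0,2,4,6}. Last=0: 720. Last nonzero: 3×5×P(5,4) = 1800. Total = 2520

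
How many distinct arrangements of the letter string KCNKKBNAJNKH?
12! / (1! × 1! × 4! × 1! × 1! × 3! × 1!) = 3326400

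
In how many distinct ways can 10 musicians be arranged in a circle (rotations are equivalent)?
Circular: fix one position, arrange the rest. (10-1)! = 362880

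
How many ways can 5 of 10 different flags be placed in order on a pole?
P(10,5) = 10!/(10-5)! = 30240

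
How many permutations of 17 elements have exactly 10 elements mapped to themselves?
Choose the 10 fixed points C(17,10) = 19448, derange the rest: !7 = Σ_{j=0}^{7} (-1)^j·7!/j! = 5040 - 5040 + 2520 - 840 + 210 - 42 + 7 - 1 = 1854. Product = 19448 × 1854 = 36056592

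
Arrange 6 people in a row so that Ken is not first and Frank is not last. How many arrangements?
By inclusion-exclusion: 6! - 2×(6-1)! + (6-2)! = 720 - 240 + 24 = 504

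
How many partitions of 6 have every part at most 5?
Let r_j(i) = number of partitions of i into parts ≤ j, for i = 0..6. r_1(i) = 1 for all i; r_j(i) = r_{j-1}(i) + r_j(i-j). Rows j = 2..5: ≤2: 1 1 2 2 3 3 4; ≤3: 1 1 2 3 4 5 7; ≤4: 1 1 2 3 5 6 9; ≤5: 1 1 2 3 5 7 10. r_5(6) = 10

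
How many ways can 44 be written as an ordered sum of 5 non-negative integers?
C(44+5-1, 5-1) = C(48, 4) = 194580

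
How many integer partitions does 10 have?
Pentagonal recurrence p(n) = p(n-1) + p(n-2) - p(n-5) - p(n-7) + p(n-12) + p(n-15) - ... gives p(0..9) = 1, 1, 2, 3, 5, 7, 11, 15, 22, 30. p(10) = p(9) + p(8) - p(5) - p(3) = 30 + 22 - 7 - 3 = 42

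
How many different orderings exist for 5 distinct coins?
5! = 120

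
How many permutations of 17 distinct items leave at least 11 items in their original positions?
Exactly j fixed points: C(17,j)·!(17-j); sum over j ≥ 11 (derangement numbers via !m = (m-1)·(!(m-1) + !(m-2)): !0..!6 = 1, 0, 1, 2, 9, 44, 265). Σ_{j=11}^{17} C(17,j)·!(17-j) = C(17,11)·!6 + C(17,12)·!5 + C(17,13)·!4 + C(17,14)·!3 + C(17,15)·!2 + C(17,16)·!1 + C(17,17)·!0 = 12376·265 + 6188·44 + 2380·9 + 680·2 + 136·1 + 17·0 + 1·1 = 3574829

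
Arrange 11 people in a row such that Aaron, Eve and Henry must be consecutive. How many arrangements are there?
Treat the 3 as one block: (11-3+1)! × 3! = 362880 × 6 = 2177280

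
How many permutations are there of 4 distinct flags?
4! = 24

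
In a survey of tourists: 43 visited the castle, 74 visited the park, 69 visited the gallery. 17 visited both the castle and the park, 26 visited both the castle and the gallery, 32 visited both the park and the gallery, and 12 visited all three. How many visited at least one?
|A∪B∪C| = 43+74+69-17-26-32+12 = 123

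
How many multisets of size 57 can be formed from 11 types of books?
C(57+11-1, 11-1) = C(67, 10) = 247994680648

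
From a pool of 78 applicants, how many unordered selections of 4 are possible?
C(78,4) = 78!/(4!×74!) = 1426425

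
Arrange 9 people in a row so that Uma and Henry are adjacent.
Treat as block: (9-1)! × 2! = 40320 × 2 = 80640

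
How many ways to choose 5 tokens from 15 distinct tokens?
C(15,5) = 15!/(5!×10!) = 3003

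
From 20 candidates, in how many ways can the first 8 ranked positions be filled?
P(20,8) = 20!/(20-8)! = 5079110400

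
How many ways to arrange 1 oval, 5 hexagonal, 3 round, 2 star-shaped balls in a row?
11! / (1! × 5! × 3! × 2!) = 27720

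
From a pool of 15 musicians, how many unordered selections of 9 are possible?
C(15,9) = 15!/(9!×6!) = 5005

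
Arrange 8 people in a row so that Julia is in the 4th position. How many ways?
Fix one position: (8-1)! = 5040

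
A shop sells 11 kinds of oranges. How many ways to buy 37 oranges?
C(37+11-1, 11-1) = C(47, 10) = 5178066751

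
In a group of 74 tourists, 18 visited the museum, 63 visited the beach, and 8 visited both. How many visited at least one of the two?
|A∪B| = |A| + |B| - |A∩B| = 18 + 63 - 8 = 73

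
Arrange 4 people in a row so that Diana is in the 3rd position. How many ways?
Fix one position: (4-1)! = 6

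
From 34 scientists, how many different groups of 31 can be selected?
C(34,31) = 34!/(31!×3!) = 5984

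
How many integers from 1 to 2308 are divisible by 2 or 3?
⌊2308/2⌋ + ⌊2308/3⌋ - ⌊2308/6⌋ = 1154 + 769 - 384 = 1539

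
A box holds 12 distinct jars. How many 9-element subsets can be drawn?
C(12,9) = 12!/(9!×3!) = 220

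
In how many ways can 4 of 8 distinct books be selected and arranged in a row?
P(8,4) = 8!/(8-4)! = 1680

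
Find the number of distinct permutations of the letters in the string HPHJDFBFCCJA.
12! / (2! × 1! × 1! × 2! × 1! × 1! × 2! × 2!) = 29937600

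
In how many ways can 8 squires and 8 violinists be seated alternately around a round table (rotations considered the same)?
Fix one of the squires: (8-1)! ways for the remaining squires, × 8! ways for the violinists = 5040 × 40320 = 203212800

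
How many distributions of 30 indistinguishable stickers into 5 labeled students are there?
C(30+5-1, 5-1) = C(34, 4) = 46376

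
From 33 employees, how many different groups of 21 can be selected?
C(33,21) = 33!/(21!×12!) = 354817320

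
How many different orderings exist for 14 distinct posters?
14! = 87178291200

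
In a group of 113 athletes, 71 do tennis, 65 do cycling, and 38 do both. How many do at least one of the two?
|A∪B| = |A| + |B| - |A∩B| = 71 + 65 - 38 = 98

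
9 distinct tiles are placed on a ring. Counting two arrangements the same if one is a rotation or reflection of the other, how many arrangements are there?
(9-1)!/2 = 40320/2 = 20160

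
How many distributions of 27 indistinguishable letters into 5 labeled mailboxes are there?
C(27+5-1, 5-1) = C(31, 4) = 31465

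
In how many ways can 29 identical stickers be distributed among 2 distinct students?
C(29+2-1, 2-1) = C(30, 1) = 30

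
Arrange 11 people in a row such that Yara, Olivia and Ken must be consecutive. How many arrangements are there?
Treat the 3 as one block: (11-3+1)! × 3! = 362880 × 6 = 2177280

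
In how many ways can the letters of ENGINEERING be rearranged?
11! / (3! × 3! × 2! × 2! × 1!) = 277200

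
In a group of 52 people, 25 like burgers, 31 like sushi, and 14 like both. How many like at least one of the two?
|A∪B| = |A| + |B| - |A∩B| = 25 + 31 - 14 = 42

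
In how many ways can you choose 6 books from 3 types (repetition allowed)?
C(6+3-1, 3-1) = C(8, 2) = 28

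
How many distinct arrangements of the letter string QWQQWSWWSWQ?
11! / (5! × 4! × 2!) = 6930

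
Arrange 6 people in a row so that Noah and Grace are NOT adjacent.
Total - adjacent = 6! - (6-1)!×2 = 720 - 240 = 480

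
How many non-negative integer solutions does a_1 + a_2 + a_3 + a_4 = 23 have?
C(23+4-1, 4-1) = C(26, 3) = 2600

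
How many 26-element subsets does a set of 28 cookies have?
C(28,26) = 28!/(26!×2!) = 378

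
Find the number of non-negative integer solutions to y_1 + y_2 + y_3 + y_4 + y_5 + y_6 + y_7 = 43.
C(43+7-1, 7-1) = C(49, 6) = 13983816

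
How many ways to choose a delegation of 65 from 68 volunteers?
C(68,65) = 68!/(65!×3!) = 50116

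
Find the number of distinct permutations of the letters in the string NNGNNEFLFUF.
11! / (1! × 1! × 3! × 1! × 4! × 1!) = 277200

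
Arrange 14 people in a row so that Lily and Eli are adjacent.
Treat as block: (14-1)! × 2! = 6227020800 × 2 = 12454041600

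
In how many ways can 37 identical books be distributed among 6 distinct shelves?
C(37+6-1, 6-1) = C(42, 5) = 850668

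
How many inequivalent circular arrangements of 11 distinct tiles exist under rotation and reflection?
(11-1)!/2 = 3628800/2 = 1814400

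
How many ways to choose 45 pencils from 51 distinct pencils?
C(51,45) = 51!/(45!×6!) = 18009460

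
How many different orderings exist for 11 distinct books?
11! = 39916800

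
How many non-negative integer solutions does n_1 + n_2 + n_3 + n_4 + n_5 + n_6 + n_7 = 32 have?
C(32+7-1, 7-1) = C(38, 6) = 2760681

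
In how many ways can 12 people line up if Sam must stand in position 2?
Fix one position: (12-1)! = 39916800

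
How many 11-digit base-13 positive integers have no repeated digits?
First digit: 12 choices (nonzero). Then descending: 12 × 12 × 11 × 10 × 9 × 8 × 7 × 6 × 5 × 4 × 3 = 2874009600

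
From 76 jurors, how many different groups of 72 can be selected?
C(76,72) = 76!/(72!×4!) = 1282975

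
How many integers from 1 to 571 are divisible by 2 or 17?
⌊571/2⌋ + ⌊571/17⌋ - ⌊571/34⌋ = 285 + 33 - 16 = 302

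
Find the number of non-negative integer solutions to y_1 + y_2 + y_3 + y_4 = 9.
C(9+4-1, 4-1) = C(12, 3) = 220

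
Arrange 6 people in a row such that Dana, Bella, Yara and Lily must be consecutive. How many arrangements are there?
Treat the 4 as one block: (6-4+1)! × 4! = 6 × 24 = 144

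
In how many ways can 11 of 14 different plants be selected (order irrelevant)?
C(14,11) = 14!/(11!×3!) = 364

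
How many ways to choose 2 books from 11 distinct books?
C(11,2) = 11!/(2!×9!) = 55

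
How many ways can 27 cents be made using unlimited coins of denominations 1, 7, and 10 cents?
Coefficient of x^27 in 1/(1-x^1) · 1/(1-x^7) · 1/(1-x^10). Case on j = number of 10-cent coins (j = 0..2); remainder r = 27 - 10j is made from {1,7} in ⌊r/7⌋+1 ways. r = 27, 17, 7 → 4 + 3 + 2 = 9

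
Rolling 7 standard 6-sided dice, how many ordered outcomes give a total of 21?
Coefficient of x^21 in (x + x² + ... + x^6)^7. By inclusion-exclusion on dice exceeding 6: Σ_j (-1)^j C(7,j)·C(21-1-6j, 6) = C(7,0)·C(20,6) - C(7,1)·C(14,6) + C(7,2)·C(8,6) = 1·38760 - 7·3003 + 21·28 = 18327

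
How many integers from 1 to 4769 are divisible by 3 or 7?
⌊4769/3⌋ + ⌊4769/7⌋ - ⌊4769/21⌋ = 1589 + 681 - 227 = 2043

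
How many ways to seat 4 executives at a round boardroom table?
Circular: fix one position, arrange the rest. (4-1)! = 6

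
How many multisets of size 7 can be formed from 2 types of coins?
C(7+2-1, 2-1) = C(8, 1) = 8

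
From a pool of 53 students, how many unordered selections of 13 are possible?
C(53,13) = 53!/(13!×40!) = 841392966470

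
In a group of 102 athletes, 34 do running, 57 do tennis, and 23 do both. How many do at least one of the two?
|A∪B| = |A| + |B| - |A∩B| = 34 + 57 - 23 = 68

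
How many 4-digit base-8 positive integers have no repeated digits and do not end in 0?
Last digit: 7 nonzero choices. First digit: 6 (nonzero, ≠last). Middle 2: P(6,2) = 30. Total = 1260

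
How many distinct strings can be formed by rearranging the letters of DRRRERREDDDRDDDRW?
17! / (7! × 7! × 2! × 1!) = 7001280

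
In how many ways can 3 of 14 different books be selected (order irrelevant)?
C(14,3) = 14!/(3!×11!) = 364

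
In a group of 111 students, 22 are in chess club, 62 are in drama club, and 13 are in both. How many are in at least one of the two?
|A∪B| = |A| + |B| - |A∩B| = 22 + 62 - 13 = 71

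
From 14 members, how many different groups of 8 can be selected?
C(14,8) = 14!/(8!×6!) = 3003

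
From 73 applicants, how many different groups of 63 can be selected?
C(73,63) = 73!/(63!×10!) = 621324937376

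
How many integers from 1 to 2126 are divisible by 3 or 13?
⌊2126/3⌋ + ⌊2126/13⌋ - ⌊2126/39⌋ = 708 + 163 - 54 = 817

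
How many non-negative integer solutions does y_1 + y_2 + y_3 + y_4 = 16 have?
C(16+4-1, 4-1) = C(19, 3) = 969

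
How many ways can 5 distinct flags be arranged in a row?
5! = 120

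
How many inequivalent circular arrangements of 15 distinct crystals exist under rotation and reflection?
(15-1)!/2 = 87178291200/2 = 43589145600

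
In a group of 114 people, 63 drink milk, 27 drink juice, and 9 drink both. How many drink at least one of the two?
|A∪B| = |A| + |B| - |A∩B| = 63 + 27 - 9 = 81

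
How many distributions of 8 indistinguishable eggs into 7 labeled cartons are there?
C(8+7-1, 7-1) = C(14, 6) = 3003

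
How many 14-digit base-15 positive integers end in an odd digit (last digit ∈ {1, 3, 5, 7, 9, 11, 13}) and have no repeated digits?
Last∈{1,3,5,7,9,11,13}. Last=0: 0. Last nonzero: 7×13×P(13,12) = 566658892800. Total = 566658892800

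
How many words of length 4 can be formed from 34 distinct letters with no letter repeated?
P(34,4) = 34!/(34-4)! = 1113024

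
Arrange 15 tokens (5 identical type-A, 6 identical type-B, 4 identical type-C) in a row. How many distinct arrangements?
15! / (5! × 6! × 4!) = 630630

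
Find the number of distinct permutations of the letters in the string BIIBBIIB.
8! / (4! × 4!) = 70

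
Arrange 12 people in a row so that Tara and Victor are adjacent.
Treat as block: (12-1)! × 2! = 39916800 × 2 = 79833600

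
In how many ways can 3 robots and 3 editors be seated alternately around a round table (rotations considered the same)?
Fix one of the robots: (3-1)! ways for the remaining robots, × 3! ways for the editors = 2 × 6 = 12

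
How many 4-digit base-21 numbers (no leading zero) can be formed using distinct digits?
First digit: 20 choices (nonzero). Then descending: 20 × 20 × 19 × 18 = 136800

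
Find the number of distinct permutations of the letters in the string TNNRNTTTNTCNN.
13! / (1! × 5! × 6! × 1!) = 72072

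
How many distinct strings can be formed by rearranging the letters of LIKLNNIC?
8! / (2! × 1! × 2! × 2! × 1!) = 5040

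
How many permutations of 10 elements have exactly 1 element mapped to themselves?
Choose the 1 fixed point C(10,1) = 10, derange the rest: !9 = Σ_{j=0}^{9} (-1)^j·9!/j! = 362880 - 362880 + 181440 - 60480 + 15120 - 3024 + 504 - 72 + 9 - 1 = 133496. Product = 10 × 133496 = 1334960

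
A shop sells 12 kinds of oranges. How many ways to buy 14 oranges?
C(14+12-1, 12-1) = C(25, 11) = 4457400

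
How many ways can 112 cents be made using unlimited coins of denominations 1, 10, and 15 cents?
Coefficient of x^112 in 1/(1-x^1) · 1/(1-x^10) · 1/(1-x^15). Case on j = number of 15-cent coins (j = 0..7); remainder r = 112 - 15j is made from {1,10} in ⌊r/10⌋+1 ways. r = 112, 97, 82, 67, 52, 37, 22, 7 → 12 + 10 + 9 + 7 + 6 + 4 + 3 + 1 = 52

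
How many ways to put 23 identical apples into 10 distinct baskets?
C(23+10-1, 10-1) = C(32, 9) = 28048800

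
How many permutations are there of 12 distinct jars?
12! = 479001600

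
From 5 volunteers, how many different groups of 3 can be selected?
C(5,3) = 5!/(3!×2!) = 10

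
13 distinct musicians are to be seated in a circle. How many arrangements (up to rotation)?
Circular: fix one position, arrange the rest. (13-1)! = 479001600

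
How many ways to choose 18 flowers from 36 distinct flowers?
C(36,18) = 36!/(18!×18!) = 9075135300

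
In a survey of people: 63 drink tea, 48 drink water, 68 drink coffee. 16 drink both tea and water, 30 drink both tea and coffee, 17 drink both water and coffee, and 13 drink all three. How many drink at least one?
|A∪B∪C| = 63+48+68-16-30-17+13 = 129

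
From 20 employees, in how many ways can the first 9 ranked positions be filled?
P(20,9) = 20!/(20-9)! = 60949324800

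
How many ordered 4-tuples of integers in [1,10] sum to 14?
Coefficient of x^14 in (x + x² + ... + x^10)^4. By inclusion-exclusion on dice exceeding 10: Σ_j (-1)^j C(4,j)·C(14-1-10j, 3) = C(4,0)·C(13,3) - C(4,1)·C(3,3) = 1·286 - 4·1 = 282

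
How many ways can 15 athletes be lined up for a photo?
15! = 1307674368000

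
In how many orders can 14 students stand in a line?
14! = 87178291200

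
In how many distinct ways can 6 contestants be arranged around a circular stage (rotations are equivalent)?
Circular: fix one position, arrange the rest. (6-1)! = 120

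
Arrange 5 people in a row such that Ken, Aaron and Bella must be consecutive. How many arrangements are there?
Treat the 3 as one block: (5-3+1)! × 3! = 6 × 6 = 36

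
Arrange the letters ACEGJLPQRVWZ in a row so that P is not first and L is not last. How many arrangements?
By inclusion-exclusion: 12! - 2×(12-1)! + (12-2)! = 479001600 - 79833600 + 3628800 = 402796800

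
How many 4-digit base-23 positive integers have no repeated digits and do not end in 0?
Last digit: 22 nonzero choices. First digit: 21 (nonzero, ≠last). Middle 2: P(21,2) = 420. Total = 194040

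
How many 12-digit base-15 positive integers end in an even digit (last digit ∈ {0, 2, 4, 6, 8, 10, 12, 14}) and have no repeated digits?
Last∈{0,2,4,6,8,10,12,14}. Last=0: 14529715200. Last nonzero: 7×13×P(13,10) = 94443148800. Total = 108972864000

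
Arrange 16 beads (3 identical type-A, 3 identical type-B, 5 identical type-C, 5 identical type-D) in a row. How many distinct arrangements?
16! / (3! × 3! × 5! × 5!) = 40360320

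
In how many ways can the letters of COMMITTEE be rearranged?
9! / (1! × 1! × 2! × 1! × 2! × 2!) = 45360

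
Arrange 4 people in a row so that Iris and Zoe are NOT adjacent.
Total - adjacent = 4! - (4-1)!×2 = 24 - 12 = 12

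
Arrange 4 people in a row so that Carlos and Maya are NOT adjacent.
Total - adjacent = 4! - (4-1)!×2 = 24 - 12 = 12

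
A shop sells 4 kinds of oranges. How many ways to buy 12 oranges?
C(12+4-1, 4-1) = C(15, 3) = 455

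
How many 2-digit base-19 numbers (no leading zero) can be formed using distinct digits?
First digit: 18 choices (nonzero). Then descending: 18 × 18 = 324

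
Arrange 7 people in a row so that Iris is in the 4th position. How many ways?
Fix one position: (7-1)! = 720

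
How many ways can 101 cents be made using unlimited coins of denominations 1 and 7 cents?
Coefficient of x^101 in 1/(1-x^1) · 1/(1-x^7). Use j coins of 7 for j = 0..⌊101/7⌋ = 14, the rest in 1s: 14 + 1 = 15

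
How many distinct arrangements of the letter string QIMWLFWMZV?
10! / (1! × 1! × 1! × 2! × 1! × 1! × 2! × 1!) = 907200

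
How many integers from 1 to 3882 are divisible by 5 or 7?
⌊3882/5⌋ + ⌊3882/7⌋ - ⌊3882/35⌋ = 776 + 554 - 110 = 1220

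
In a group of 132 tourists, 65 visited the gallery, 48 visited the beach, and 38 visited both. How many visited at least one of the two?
|A∪B| = |A| + |B| - |A∩B| = 65 + 48 - 38 = 75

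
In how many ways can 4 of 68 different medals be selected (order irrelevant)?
C(68,4) = 68!/(4!×64!) = 814385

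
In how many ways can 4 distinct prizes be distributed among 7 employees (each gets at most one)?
P(7,4) = 7!/(7-4)! = 840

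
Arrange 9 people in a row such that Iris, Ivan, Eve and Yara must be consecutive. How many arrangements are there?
Treat the 4 as one block: (9-4+1)! × 4! = 720 × 24 = 17280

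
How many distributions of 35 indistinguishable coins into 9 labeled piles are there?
C(35+9-1, 9-1) = C(43, 8) = 145008513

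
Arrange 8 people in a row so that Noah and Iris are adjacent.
Treat as block: (8-1)! × 2! = 5040 × 2 = 10080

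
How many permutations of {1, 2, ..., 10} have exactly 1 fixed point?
Choose the 1 fixed point C(10,1) = 10, derange the rest: !9 = Σ_{j=0}^{9} (-1)^j·9!/j! = 362880 - 362880 + 181440 - 60480 + 15120 - 3024 + 504 - 72 + 9 - 1 = 133496. Product = 10 × 133496 = 1334960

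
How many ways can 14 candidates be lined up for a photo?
14! = 87178291200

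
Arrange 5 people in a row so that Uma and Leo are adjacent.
Treat as block: (5-1)! × 2! = 24 × 2 = 48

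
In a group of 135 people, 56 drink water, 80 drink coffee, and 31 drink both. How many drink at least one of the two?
|A∪B| = |A| + |B| - |A∩B| = 56 + 80 - 31 = 105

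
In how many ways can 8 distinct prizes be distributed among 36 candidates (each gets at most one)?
P(36,8) = 36!/(36-8)! = 1220096908800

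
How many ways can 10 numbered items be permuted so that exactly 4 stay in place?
Choose the 4 fixed points C(10,4) = 210, derange the rest: !6 = Σ_{j=0}^{6} (-1)^j·6!/j! = 720 - 720 + 360 - 120 + 30 - 6 + 1 = 265. Product = 210 × 265 = 55650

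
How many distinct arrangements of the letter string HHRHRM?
6! / (1! × 3! × 2!) = 60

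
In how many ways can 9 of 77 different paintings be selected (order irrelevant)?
C(77,9) = 77!/(9!×68!) = 161322559475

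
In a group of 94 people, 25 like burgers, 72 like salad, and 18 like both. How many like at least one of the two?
|A∪B| = |A| + |B| - |A∩B| = 25 + 72 - 18 = 79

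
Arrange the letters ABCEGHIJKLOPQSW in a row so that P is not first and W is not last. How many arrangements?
By inclusion-exclusion: 15! - 2×(15-1)! + (15-2)! = 1307674368000 - 174356582400 + 6227020800 = 1139544806400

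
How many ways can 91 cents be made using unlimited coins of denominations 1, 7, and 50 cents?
Coefficient of x^91 in 1/(1-x^1) · 1/(1-x^7) · 1/(1-x^50). Case on j = number of 50-cent coins (j = 0..1); remainder r = 91 - 50j is made from {1,7} in ⌊r/7⌋+1 ways. r = 91, 41 → 14 + 6 = 20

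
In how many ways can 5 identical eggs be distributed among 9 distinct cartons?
C(5+9-1, 9-1) = C(13, 8) = 1287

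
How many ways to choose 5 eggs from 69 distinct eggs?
C(69,5) = 69!/(5!×64!) = 11238513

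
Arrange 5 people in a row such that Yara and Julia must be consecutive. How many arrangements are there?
Treat the 2 as one block: (5-2+1)! × 2! = 24 × 2 = 48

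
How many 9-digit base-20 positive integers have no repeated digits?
First digit: 19 choices (nonzero). Then descending: 19 × 19 × 18 × 17 × 16 × 15 × 14 × 13 × 12 = 57901858560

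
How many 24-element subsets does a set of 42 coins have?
C(42,24) = 42!/(24!×18!) = 353697121050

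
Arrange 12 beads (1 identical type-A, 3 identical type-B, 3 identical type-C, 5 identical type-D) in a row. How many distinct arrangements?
12! / (1! × 3! × 3! × 5!) = 110880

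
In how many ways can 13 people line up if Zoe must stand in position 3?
Fix one position: (13-1)! = 479001600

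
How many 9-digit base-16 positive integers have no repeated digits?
First digit: 15 choices (nonzero). Then descending: 15 × 15 × 14 × 13 × 12 × 11 × 10 × 9 × 8 = 3891888000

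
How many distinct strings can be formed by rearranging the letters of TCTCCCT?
7! / (3! × 4!) = 35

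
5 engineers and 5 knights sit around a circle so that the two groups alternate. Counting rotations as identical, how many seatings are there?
Fix one of the engineers: (5-1)! ways for the remaining engineers, × 5! ways for the knights = 24 × 120 = 2880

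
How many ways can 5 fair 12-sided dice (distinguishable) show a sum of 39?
Coefficient of x^39 in (x + x² + ... + x^12)^5. By inclusion-exclusion on dice exceeding 12: Σ_j (-1)^j C(5,j)·C(39-1-12j, 4) = C(5,0)·C(38,4) - C(5,1)·C(26,4) + C(5,2)·C(14,4) = 1·73815 - 5·14950 + 10·1001 = 9075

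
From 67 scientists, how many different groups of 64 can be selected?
C(67,64) = 67!/(64!×3!) = 47905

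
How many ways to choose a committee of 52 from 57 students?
C(57,52) = 57!/(52!×5!) = 4187106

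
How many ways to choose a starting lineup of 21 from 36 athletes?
C(36,21) = 36!/(21!×15!) = 5567902560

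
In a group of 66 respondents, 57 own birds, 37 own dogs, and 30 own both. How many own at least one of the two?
|A∪B| = |A| + |B| - |A∩B| = 57 + 37 - 30 = 64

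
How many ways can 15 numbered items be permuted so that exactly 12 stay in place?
Choose the 12 fixed points C(15,12) = 455, derange the rest: !3 = Σ_{j=0}^{3} (-1)^j·3!/j! = 6 - 6 + 3 - 1 = 2. Product = 455 × 2 = 910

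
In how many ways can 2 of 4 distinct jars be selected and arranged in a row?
P(4,2) = 4!/(4-2)! = 12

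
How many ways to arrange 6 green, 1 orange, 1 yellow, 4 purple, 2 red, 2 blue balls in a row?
16! / (6! × 1! × 1! × 4! × 2! × 2!) = 302702400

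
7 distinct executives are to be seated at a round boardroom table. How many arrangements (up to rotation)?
Circular: fix one position, arrange the rest. (7-1)! = 720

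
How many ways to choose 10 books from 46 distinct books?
C(46,10) = 46!/(10!×36!) = 4076350421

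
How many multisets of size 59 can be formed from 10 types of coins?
C(59+10-1, 10-1) = C(68, 9) = 49280065120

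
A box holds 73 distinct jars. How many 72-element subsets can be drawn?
C(73,72) = 73!/(72!×1!) = 73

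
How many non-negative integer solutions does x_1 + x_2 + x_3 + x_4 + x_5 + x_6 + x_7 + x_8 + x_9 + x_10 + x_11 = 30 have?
C(30+11-1, 11-1) = C(40, 10) = 847660528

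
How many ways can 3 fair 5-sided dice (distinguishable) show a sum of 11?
Coefficient of x^11 in (x + x² + ... + x^5)^3. By inclusion-exclusion on dice exceeding 5: Σ_j (-1)^j C(3,j)·C(11-1-5j, 2) = C(3,0)·C(10,2) - C(3,1)·C(5,2) = 1·45 - 3·10 = 15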